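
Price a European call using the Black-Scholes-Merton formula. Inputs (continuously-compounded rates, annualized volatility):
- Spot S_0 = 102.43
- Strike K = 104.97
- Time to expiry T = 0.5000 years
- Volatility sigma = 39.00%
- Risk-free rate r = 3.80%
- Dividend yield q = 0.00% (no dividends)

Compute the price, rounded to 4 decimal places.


d1 = (ln(S/K) + (r - q + 0.5*sigma^2) * T) / (sigma * sqrt(T)) = 0.11796007
d2 = d1 - sigma * sqrt(T) = -0.15781157
exp(-rT) = 0.98117936; exp(-qT) = 1.00000000
C = S_0 * exp(-qT) * N(d1) - K * exp(-rT) * N(d2)
N(d1) = 0.54695035; N(d2) = 0.43730264
C = 102.4300 * 1.00000000 * 0.54695035 - 104.9700 * 0.98117936 * 0.43730264 = 10.9844

Answer: Price = 10.9844


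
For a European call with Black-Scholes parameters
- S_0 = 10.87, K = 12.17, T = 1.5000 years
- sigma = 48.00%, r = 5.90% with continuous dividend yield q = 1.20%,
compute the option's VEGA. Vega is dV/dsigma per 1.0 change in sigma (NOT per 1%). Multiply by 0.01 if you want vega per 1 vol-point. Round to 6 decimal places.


Answer: Vega = 5.089732

Derivation:
d1 = 0.2217005850; d2 = -0.3661769533
phi(d1) = 0.3892575361; exp(-qT) = 0.9821610324; exp(-rT) = 0.9153031107
Vega = S * exp(-qT) * phi(d1) * sqrt(T) = 10.8700 * 0.9821610324 * 0.3892575361 * 1.2247448714 = 5.089732


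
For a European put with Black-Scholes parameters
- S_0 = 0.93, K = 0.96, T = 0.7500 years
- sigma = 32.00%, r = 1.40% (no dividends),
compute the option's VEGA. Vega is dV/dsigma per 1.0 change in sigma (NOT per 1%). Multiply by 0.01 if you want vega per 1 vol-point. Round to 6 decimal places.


d1 = 0.0618894290; d2 = -0.2152387002
phi(d1) = 0.3981789770; exp(-qT) = 1.0000000000; exp(-rT) = 0.9895549326
Vega = S * exp(-qT) * phi(d1) * sqrt(T) = 0.9300 * 1.0000000000 * 0.3981789770 * 0.8660254038 = 0.320695

Answer: Vega = 0.320695


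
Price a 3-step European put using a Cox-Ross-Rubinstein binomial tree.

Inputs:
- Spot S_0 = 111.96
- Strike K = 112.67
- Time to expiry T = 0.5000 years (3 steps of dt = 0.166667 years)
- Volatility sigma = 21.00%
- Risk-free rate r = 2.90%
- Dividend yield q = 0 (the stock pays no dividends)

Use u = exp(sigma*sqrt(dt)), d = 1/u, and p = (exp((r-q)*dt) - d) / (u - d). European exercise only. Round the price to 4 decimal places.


dt = T/N = 0.166667
u = exp(sigma*sqrt(dt)) = 1.089514; d = 1/u = 0.917840
p = (exp((r-q)*dt) - d) / (u - d) = 0.506802
Discount per step: exp(-r*dt) = 0.995178
Stock lattice S(k, i) with i counting down-moves:
  k=0: S(0,0) = 111.9600
  k=1: S(1,0) = 121.9820; S(1,1) = 102.7614
  k=2: S(2,0) = 132.9012; S(2,1) = 111.9600; S(2,2) = 94.3185
  k=3: S(3,0) = 144.7978; S(3,1) = 121.9820; S(3,2) = 102.7614; S(3,3) = 86.5693
Terminal payoffs V(N, i) = max(K - S_T, 0):
  V(3,0) = 0.000000; V(3,1) = 0.000000; V(3,2) = 9.908628; V(3,3) = 26.100701
Backward induction: V(k, i) = exp(-r*dt) * [p * V(k+1, i) + (1-p) * V(k+1, i+1)].
  V(2,0) = exp(-r*dt) * [p*0.000000 + (1-p)*0.000000] = 0.000000
  V(2,1) = exp(-r*dt) * [p*0.000000 + (1-p)*9.908628] = 4.863349
  V(2,2) = exp(-r*dt) * [p*9.908628 + (1-p)*26.100701] = 17.808239
  V(1,0) = exp(-r*dt) * [p*0.000000 + (1-p)*4.863349] = 2.387028
  V(1,1) = exp(-r*dt) * [p*4.863349 + (1-p)*17.808239] = 11.193506
  V(0,0) = exp(-r*dt) * [p*2.387028 + (1-p)*11.193506] = 6.697911

Answer: Price = V(0,0) = 6.6979


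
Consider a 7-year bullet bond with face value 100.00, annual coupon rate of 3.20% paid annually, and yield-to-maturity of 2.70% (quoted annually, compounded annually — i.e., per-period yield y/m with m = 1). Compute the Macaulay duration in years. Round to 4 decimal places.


Coupon per period c = face * coupon_rate / m = 3.200000
Periods per year m = 1; per-period yield y/m = 0.027000
Number of cashflows N = 7
Cashflows (t years, CF_t, discount factor 1/(1+y/m)^(m*t), PV):
  t = 1.0000: CF_t = 3.200000, DF = 0.973710, PV = 3.115871
  t = 2.0000: CF_t = 3.200000, DF = 0.948111, PV = 3.033955
  t = 3.0000: CF_t = 3.200000, DF = 0.923185, PV = 2.954192
  t = 4.0000: CF_t = 3.200000, DF = 0.898914, PV = 2.876525
  t = 5.0000: CF_t = 3.200000, DF = 0.875282, PV = 2.800901
  t = 6.0000: CF_t = 3.200000, DF = 0.852270, PV = 2.727265
  t = 7.0000: CF_t = 103.200000, DF = 0.829864, PV = 85.641959
Price P = sum_t PV_t = 103.150668
Macaulay numerator sum_t t * PV_t:
  t * PV_t at t = 1.0000: 3.115871
  t * PV_t at t = 2.0000: 6.067909
  t * PV_t at t = 3.0000: 8.862575
  t * PV_t at t = 4.0000: 11.506101
  t * PV_t at t = 5.0000: 14.004505
  t * PV_t at t = 6.0000: 16.363589
  t * PV_t at t = 7.0000: 599.493712
Macaulay duration D = (sum_t t * PV_t) / P = 659.414263 / 103.150668 = 6.392729

Answer: Macaulay duration = 6.3927 years


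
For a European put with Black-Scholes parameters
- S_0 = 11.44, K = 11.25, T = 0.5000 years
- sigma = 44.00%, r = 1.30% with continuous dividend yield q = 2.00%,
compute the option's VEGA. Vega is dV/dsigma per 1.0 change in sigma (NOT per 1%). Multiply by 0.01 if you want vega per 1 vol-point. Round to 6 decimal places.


Answer: Vega = 3.132945

Derivation:
d1 = 0.1981437179; d2 = -0.1129832658
phi(d1) = 0.3911872241; exp(-qT) = 0.9900498337; exp(-rT) = 0.9935210793
Vega = S * exp(-qT) * phi(d1) * sqrt(T) = 11.4400 * 0.9900498337 * 0.3911872241 * 0.7071067812 = 3.132945


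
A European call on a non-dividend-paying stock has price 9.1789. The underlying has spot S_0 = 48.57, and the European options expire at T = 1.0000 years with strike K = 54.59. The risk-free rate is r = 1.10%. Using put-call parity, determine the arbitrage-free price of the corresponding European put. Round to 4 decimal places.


Put-call parity: C - P = S_0 * exp(-qT) - K * exp(-rT).
S_0 * exp(-qT) = 48.5700 * 1.00000000 = 48.57000000
K * exp(-rT) = 54.5900 * 0.98906028 = 53.99280062
P = C - S*exp(-qT) + K*exp(-rT)
P = 9.1789 - 48.57000000 + 53.99280062 = 14.6017

Answer: Put price = 14.6017


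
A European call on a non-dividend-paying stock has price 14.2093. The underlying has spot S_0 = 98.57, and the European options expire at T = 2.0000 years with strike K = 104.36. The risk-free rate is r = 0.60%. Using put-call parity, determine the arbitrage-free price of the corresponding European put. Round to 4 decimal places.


Put-call parity: C - P = S_0 * exp(-qT) - K * exp(-rT).
S_0 * exp(-qT) = 98.5700 * 1.00000000 = 98.57000000
K * exp(-rT) = 104.3600 * 0.98807171 = 103.11516395
P = C - S*exp(-qT) + K*exp(-rT)
P = 14.2093 - 98.57000000 + 103.11516395 = 18.7545

Answer: Put price = 18.7545


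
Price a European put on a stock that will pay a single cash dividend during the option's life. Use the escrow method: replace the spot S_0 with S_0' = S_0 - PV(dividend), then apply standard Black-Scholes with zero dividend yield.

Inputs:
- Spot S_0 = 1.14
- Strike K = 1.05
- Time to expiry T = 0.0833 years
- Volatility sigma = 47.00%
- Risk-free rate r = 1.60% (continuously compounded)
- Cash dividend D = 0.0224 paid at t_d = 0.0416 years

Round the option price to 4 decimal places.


Answer: Price = 0.0304

Derivation:
PV(D) = D * exp(-r * t_d) = 0.0224 * 0.99933462 = 0.02238510
S_0' = S_0 - PV(D) = 1.1400 - 0.02238510 = 1.11761490
d1 = (ln(S_0'/K) + (r + sigma^2/2)*T) / (sigma*sqrt(T)) = 0.53770654
d2 = d1 - sigma*sqrt(T) = 0.40205636
exp(-rT) = 0.99866809
N(-d1) = 0.29538983; N(-d2) = 0.34382127
P = K * exp(-rT) * N(-d2) - S_0' * N(-d1) = 1.0500 * 0.99866809 * 0.34382127 - 1.11761490 * 0.29538983 = 0.0304


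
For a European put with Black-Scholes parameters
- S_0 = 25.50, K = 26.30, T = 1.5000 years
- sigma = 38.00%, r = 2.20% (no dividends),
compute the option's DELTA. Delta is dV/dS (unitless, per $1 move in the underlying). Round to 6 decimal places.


Answer: Delta = -0.406238

Derivation:
d1 = 0.2372341838; d2 = -0.2281688673
phi(d1) = 0.3878725153; exp(-qT) = 1.0000000000; exp(-rT) = 0.9675385596
N(-d1) = 0.4062375591
Delta = -exp(-qT) * N(-d1) = -1.0000000000 * 0.4062375591 = -0.406238


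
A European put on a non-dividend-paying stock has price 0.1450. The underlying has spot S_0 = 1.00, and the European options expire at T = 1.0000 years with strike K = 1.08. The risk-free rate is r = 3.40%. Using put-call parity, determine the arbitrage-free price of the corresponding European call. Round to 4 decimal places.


Answer: Call price = 0.1011

Derivation:
Put-call parity: C - P = S_0 * exp(-qT) - K * exp(-rT).
S_0 * exp(-qT) = 1.0000 * 1.00000000 = 1.00000000
K * exp(-rT) = 1.0800 * 0.96657150 = 1.04389723
C = P + S*exp(-qT) - K*exp(-rT)
C = 0.1450 + 1.00000000 - 1.04389723 = 0.1011


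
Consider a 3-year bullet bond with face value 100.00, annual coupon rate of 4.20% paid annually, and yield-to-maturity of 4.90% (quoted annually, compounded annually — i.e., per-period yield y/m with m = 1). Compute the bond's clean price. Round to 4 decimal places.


Coupon per period c = face * coupon_rate / m = 4.200000
Periods per year m = 1; per-period yield y/m = 0.049000
Number of cashflows N = 3
Cashflows (t years, CF_t, discount factor 1/(1+y/m)^(m*t), PV):
  t = 1.0000: CF_t = 4.200000, DF = 0.953289, PV = 4.003813
  t = 2.0000: CF_t = 4.200000, DF = 0.908760, PV = 3.816790
  t = 3.0000: CF_t = 104.200000, DF = 0.866310, PV = 90.269545
Price P = sum_t PV_t = 98.090149

Answer: Price = 98.0901


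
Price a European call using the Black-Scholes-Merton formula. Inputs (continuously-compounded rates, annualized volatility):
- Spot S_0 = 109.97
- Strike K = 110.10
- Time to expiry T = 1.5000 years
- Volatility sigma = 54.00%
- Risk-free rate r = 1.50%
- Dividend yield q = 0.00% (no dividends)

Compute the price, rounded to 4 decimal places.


Answer: Price = 29.3682

Derivation:
d1 = (ln(S/K) + (r - q + 0.5*sigma^2) * T) / (sigma * sqrt(T)) = 0.36291543
d2 = d1 - sigma * sqrt(T) = -0.29844680
exp(-rT) = 0.97775124; exp(-qT) = 1.00000000
C = S_0 * exp(-qT) * N(d1) - K * exp(-rT) * N(d2)
N(d1) = 0.64166597; N(d2) = 0.38268109
C = 109.9700 * 1.00000000 * 0.64166597 - 110.1000 * 0.97775124 * 0.38268109 = 29.3682


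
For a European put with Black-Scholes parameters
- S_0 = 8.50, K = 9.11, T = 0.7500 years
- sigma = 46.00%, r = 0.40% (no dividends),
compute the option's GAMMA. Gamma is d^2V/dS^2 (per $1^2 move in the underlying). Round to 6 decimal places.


d1 = 0.0327419159; d2 = -0.3656297699
phi(d1) = 0.3987284980; exp(-qT) = 1.0000000000; exp(-rT) = 0.9970044955
Gamma = exp(-qT) * phi(d1) / (S * sigma * sqrt(T)) = 1.0000000000 * 0.3987284980 / (8.5000 * 0.4600 * 0.8660254038) = 0.117752

Answer: Gamma = 0.117752


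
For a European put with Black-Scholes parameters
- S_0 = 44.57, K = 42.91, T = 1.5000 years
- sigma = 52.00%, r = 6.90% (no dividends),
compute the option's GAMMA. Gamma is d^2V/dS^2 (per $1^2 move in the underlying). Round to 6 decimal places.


d1 = 0.5405459977; d2 = -0.0963213355
phi(d1) = 0.3447162993; exp(-qT) = 1.0000000000; exp(-rT) = 0.9016760227
Gamma = exp(-qT) * phi(d1) / (S * sigma * sqrt(T)) = 1.0000000000 * 0.3447162993 / (44.5700 * 0.5200 * 1.2247448714) = 0.012144

Answer: Gamma = 0.012144


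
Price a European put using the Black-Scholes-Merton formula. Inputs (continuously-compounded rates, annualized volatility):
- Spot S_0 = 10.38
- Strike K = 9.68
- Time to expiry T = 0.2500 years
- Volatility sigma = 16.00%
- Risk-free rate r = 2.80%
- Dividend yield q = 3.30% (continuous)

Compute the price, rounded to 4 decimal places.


d1 = (ln(S/K) + (r - q + 0.5*sigma^2) * T) / (sigma * sqrt(T)) = 0.89711221
d2 = d1 - sigma * sqrt(T) = 0.81711221
exp(-rT) = 0.99302444; exp(-qT) = 0.99178394
P = K * exp(-rT) * N(-d2) - S_0 * exp(-qT) * N(-d1)
N(-d1) = 0.18482952; N(-d2) = 0.20693215
P = 9.6800 * 0.99302444 * 0.20693215 - 10.3800 * 0.99178394 * 0.18482952 = 0.0864

Answer: Price = 0.0864


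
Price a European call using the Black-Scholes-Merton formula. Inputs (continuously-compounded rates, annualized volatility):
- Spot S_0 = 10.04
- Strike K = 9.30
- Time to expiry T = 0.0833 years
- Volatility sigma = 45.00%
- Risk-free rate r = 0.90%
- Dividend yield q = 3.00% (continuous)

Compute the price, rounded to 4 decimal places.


Answer: Price = 0.9414

Derivation:
d1 = (ln(S/K) + (r - q + 0.5*sigma^2) * T) / (sigma * sqrt(T)) = 0.64096806
d2 = d1 - sigma * sqrt(T) = 0.51109023
exp(-rT) = 0.99925058; exp(-qT) = 0.99750412
C = S_0 * exp(-qT) * N(d1) - K * exp(-rT) * N(d2)
N(d1) = 0.73922828; N(d2) = 0.69535606
C = 10.0400 * 0.99750412 * 0.73922828 - 9.3000 * 0.99925058 * 0.69535606 = 0.9414


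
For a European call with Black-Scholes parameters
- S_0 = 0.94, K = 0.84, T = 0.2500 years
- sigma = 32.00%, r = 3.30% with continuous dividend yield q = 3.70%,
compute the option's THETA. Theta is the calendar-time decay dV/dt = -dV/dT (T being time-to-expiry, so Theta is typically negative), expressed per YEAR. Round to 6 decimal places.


Answer: Theta = -0.081115

Derivation:
d1 = 0.7767373964; d2 = 0.6167373964
phi(d1) = 0.2950533697; exp(-qT) = 0.9907926496; exp(-rT) = 0.9917839379
Theta = -S*exp(-qT)*phi(d1)*sigma/(2*sqrt(T)) - r*K*exp(-rT)*N(d2) + q*S*exp(-qT)*N(d1)
N(d1) = 0.7813431407; N(d2) = 0.7312960247; sqrt(T) = 0.5000000000
Term 1 = -0.9400 * 0.9907926496 * 0.2950533697 * 0.3200 / (2 * 0.5000000000) = -0.0879348823
Term 2 = -0.0330 * 0.8400 * 0.9917839379 * 0.7312960247 = -0.0201049737
Term 3 = 0.0370 * 0.9400 * 0.9907926496 * 0.7813431407 = 0.0269249036
Theta = -0.0879348823 + (-0.0201049737) + (0.0269249036) = -0.081115


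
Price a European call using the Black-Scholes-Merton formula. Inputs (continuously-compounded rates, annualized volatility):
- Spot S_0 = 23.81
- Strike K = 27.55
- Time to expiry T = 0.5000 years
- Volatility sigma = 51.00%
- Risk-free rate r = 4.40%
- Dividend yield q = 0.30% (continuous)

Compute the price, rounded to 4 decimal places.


Answer: Price = 2.2556

Derivation:
d1 = (ln(S/K) + (r - q + 0.5*sigma^2) * T) / (sigma * sqrt(T)) = -0.16740926
d2 = d1 - sigma * sqrt(T) = -0.52803372
exp(-rT) = 0.97824024; exp(-qT) = 0.99850112
C = S_0 * exp(-qT) * N(d1) - K * exp(-rT) * N(d2)
N(d1) = 0.43352402; N(d2) = 0.29873797
C = 23.8100 * 0.99850112 * 0.43352402 - 27.5500 * 0.97824024 * 0.29873797 = 2.2556


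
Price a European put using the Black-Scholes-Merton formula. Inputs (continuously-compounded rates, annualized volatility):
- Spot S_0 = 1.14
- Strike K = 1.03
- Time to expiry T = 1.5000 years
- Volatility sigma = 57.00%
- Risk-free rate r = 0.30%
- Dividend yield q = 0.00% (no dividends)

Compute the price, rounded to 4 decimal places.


Answer: Price = 0.2415

Derivation:
d1 = (ln(S/K) + (r - q + 0.5*sigma^2) * T) / (sigma * sqrt(T)) = 0.50084826
d2 = d1 - sigma * sqrt(T) = -0.19725632
exp(-rT) = 0.99551011; exp(-qT) = 1.00000000
P = K * exp(-rT) * N(-d2) - S_0 * exp(-qT) * N(-d1)
N(-d1) = 0.30823896; N(-d2) = 0.57818652
P = 1.0300 * 0.99551011 * 0.57818652 - 1.1400 * 1.00000000 * 0.30823896 = 0.2415


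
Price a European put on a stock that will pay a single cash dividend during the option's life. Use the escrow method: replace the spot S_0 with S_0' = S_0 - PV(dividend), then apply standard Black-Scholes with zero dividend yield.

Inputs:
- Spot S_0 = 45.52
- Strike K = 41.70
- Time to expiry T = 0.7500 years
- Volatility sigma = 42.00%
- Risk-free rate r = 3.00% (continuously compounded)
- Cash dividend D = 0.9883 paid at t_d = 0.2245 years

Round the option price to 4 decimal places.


PV(D) = D * exp(-r * t_d) = 0.9883 * 0.99328763 = 0.98166616
S_0' = S_0 - PV(D) = 45.5200 - 0.98166616 = 44.53833384
d1 = (ln(S_0'/K) + (r + sigma^2/2)*T) / (sigma*sqrt(T)) = 0.42476243
d2 = d1 - sigma*sqrt(T) = 0.06103176
exp(-rT) = 0.97775124
N(-d1) = 0.33550493; N(-d2) = 0.47566696
P = K * exp(-rT) * N(-d2) - S_0' * N(-d1) = 41.7000 * 0.97775124 * 0.47566696 - 44.53833384 * 0.33550493 = 4.4512

Answer: Price = 4.4512


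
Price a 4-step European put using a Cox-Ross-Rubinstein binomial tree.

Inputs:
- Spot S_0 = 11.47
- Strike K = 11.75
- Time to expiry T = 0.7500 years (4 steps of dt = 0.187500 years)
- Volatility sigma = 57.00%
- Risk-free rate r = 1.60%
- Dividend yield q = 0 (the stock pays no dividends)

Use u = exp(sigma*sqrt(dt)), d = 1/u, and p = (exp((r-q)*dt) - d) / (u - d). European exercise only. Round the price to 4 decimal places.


dt = T/N = 0.187500
u = exp(sigma*sqrt(dt)) = 1.279945; d = 1/u = 0.781283
p = (exp((r-q)*dt) - d) / (u - d) = 0.444632
Discount per step: exp(-r*dt) = 0.997004
Stock lattice S(k, i) with i counting down-moves:
  k=0: S(0,0) = 11.4700
  k=1: S(1,0) = 14.6810; S(1,1) = 8.9613
  k=2: S(2,0) = 18.7908; S(2,1) = 11.4700; S(2,2) = 7.0013
  k=3: S(3,0) = 24.0512; S(3,1) = 14.6810; S(3,2) = 8.9613; S(3,3) = 5.4700
  k=4: S(4,0) = 30.7843; S(4,1) = 18.7908; S(4,2) = 11.4700; S(4,3) = 7.0013; S(4,4) = 4.2736
Terminal payoffs V(N, i) = max(K - S_T, 0):
  V(4,0) = 0.000000; V(4,1) = 0.000000; V(4,2) = 0.280000; V(4,3) = 4.748668; V(4,4) = 7.476360
Backward induction: V(k, i) = exp(-r*dt) * [p * V(k+1, i) + (1-p) * V(k+1, i+1)].
  V(3,0) = exp(-r*dt) * [p*0.000000 + (1-p)*0.000000] = 0.000000
  V(3,1) = exp(-r*dt) * [p*0.000000 + (1-p)*0.280000] = 0.155037
  V(3,2) = exp(-r*dt) * [p*0.280000 + (1-p)*4.748668] = 2.753481
  V(3,3) = exp(-r*dt) * [p*4.748668 + (1-p)*7.476360] = 6.244778
  V(2,0) = exp(-r*dt) * [p*0.000000 + (1-p)*0.155037] = 0.085845
  V(2,1) = exp(-r*dt) * [p*0.155037 + (1-p)*2.753481] = 1.593342
  V(2,2) = exp(-r*dt) * [p*2.753481 + (1-p)*6.244778] = 4.678379
  V(1,0) = exp(-r*dt) * [p*0.085845 + (1-p)*1.593342] = 0.920295
  V(1,1) = exp(-r*dt) * [p*1.593342 + (1-p)*4.678379] = 3.296767
  V(0,0) = exp(-r*dt) * [p*0.920295 + (1-p)*3.296767] = 2.233401

Answer: Price = V(0,0) = 2.2334


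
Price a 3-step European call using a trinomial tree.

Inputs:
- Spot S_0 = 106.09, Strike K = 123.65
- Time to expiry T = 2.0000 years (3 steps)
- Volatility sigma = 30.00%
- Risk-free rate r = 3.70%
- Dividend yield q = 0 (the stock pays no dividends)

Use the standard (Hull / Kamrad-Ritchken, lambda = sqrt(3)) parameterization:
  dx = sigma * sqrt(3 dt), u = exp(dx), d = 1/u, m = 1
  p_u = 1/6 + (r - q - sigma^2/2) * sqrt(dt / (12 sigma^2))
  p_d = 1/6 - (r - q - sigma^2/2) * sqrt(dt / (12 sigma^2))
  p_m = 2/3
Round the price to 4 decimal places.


Answer: Price = V(0,0) = 15.0350

Derivation:
dt = T/N = 0.666667; dx = sigma*sqrt(3*dt) = 0.424264
u = exp(dx) = 1.528465; d = 1/u = 0.654251
p_u = 0.160381, p_m = 0.666667, p_d = 0.172952
Discount per step: exp(-r*dt) = 0.975635
Stock lattice S(k, j) with j the centered position index:
  k=0: S(0,+0) = 106.0900
  k=1: S(1,-1) = 69.4095; S(1,+0) = 106.0900; S(1,+1) = 162.1549
  k=2: S(2,-2) = 45.4112; S(2,-1) = 69.4095; S(2,+0) = 106.0900; S(2,+1) = 162.1549; S(2,+2) = 247.8481
  k=3: S(3,-3) = 29.7104; S(3,-2) = 45.4112; S(3,-1) = 69.4095; S(3,+0) = 106.0900; S(3,+1) = 162.1549; S(3,+2) = 247.8481; S(3,+3) = 378.8271
Terminal payoffs V(N, j) = max(S_T - K, 0):
  V(3,-3) = 0.000000; V(3,-2) = 0.000000; V(3,-1) = 0.000000; V(3,+0) = 0.000000; V(3,+1) = 38.504869; V(3,+2) = 124.198068; V(3,+3) = 255.177136
Backward induction: V(k, j) = exp(-r*dt) * [p_u * V(k+1, j+1) + p_m * V(k+1, j) + p_d * V(k+1, j-1)]
  V(2,-2) = exp(-r*dt) * [p_u*0.000000 + p_m*0.000000 + p_d*0.000000] = 0.000000
  V(2,-1) = exp(-r*dt) * [p_u*0.000000 + p_m*0.000000 + p_d*0.000000] = 0.000000
  V(2,+0) = exp(-r*dt) * [p_u*38.504869 + p_m*0.000000 + p_d*0.000000] = 6.024995
  V(2,+1) = exp(-r*dt) * [p_u*124.198068 + p_m*38.504869 + p_d*0.000000] = 44.478185
  V(2,+2) = exp(-r*dt) * [p_u*255.177136 + p_m*124.198068 + p_d*38.504869] = 127.207049
  V(1,-1) = exp(-r*dt) * [p_u*6.024995 + p_m*0.000000 + p_d*0.000000] = 0.942753
  V(1,+0) = exp(-r*dt) * [p_u*44.478185 + p_m*6.024995 + p_d*0.000000] = 10.878459
  V(1,+1) = exp(-r*dt) * [p_u*127.207049 + p_m*44.478185 + p_d*6.024995] = 49.850842
  V(0,+0) = exp(-r*dt) * [p_u*49.850842 + p_m*10.878459 + p_d*0.942753] = 15.035023


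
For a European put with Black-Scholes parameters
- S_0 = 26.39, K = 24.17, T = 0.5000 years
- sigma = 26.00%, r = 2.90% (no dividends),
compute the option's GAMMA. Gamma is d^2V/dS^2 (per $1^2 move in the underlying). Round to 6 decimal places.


d1 = 0.6487593528; d2 = 0.4649115896
phi(d1) = 0.3232326676; exp(-qT) = 1.0000000000; exp(-rT) = 0.9856046187
Gamma = exp(-qT) * phi(d1) / (S * sigma * sqrt(T)) = 1.0000000000 * 0.3232326676 / (26.3900 * 0.2600 * 0.7071067812) = 0.066622

Answer: Gamma = 0.066622


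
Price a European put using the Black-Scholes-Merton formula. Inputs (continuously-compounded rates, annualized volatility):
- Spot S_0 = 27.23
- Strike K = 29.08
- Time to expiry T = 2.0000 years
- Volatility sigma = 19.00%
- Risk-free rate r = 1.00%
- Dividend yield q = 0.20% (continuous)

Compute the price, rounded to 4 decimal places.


d1 = (ln(S/K) + (r - q + 0.5*sigma^2) * T) / (sigma * sqrt(T)) = -0.05073062
d2 = d1 - sigma * sqrt(T) = -0.31943119
exp(-rT) = 0.98019867; exp(-qT) = 0.99600799
P = K * exp(-rT) * N(-d2) - S_0 * exp(-qT) * N(-d1)
N(-d1) = 0.52022991; N(-d2) = 0.62530022
P = 29.0800 * 0.98019867 * 0.62530022 - 27.2300 * 0.99600799 * 0.52022991 = 3.7144

Answer: Price = 3.7144


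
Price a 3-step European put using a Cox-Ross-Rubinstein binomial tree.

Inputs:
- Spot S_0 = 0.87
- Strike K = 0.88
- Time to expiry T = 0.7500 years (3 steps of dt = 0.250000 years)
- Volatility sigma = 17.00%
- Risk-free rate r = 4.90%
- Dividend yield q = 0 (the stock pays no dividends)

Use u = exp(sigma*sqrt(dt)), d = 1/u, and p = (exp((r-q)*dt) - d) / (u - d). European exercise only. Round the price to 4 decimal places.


Answer: Price = V(0,0) = 0.0439

Derivation:
dt = T/N = 0.250000
u = exp(sigma*sqrt(dt)) = 1.088717; d = 1/u = 0.918512
p = (exp((r-q)*dt) - d) / (u - d) = 0.551178
Discount per step: exp(-r*dt) = 0.987825
Stock lattice S(k, i) with i counting down-moves:
  k=0: S(0,0) = 0.8700
  k=1: S(1,0) = 0.9472; S(1,1) = 0.7991
  k=2: S(2,0) = 1.0312; S(2,1) = 0.8700; S(2,2) = 0.7340
  k=3: S(3,0) = 1.1227; S(3,1) = 0.9472; S(3,2) = 0.7991; S(3,3) = 0.6742
Terminal payoffs V(N, i) = max(K - S_T, 0):
  V(3,0) = 0.000000; V(3,1) = 0.000000; V(3,2) = 0.080894; V(3,3) = 0.205823
Backward induction: V(k, i) = exp(-r*dt) * [p * V(k+1, i) + (1-p) * V(k+1, i+1)].
  V(2,0) = exp(-r*dt) * [p*0.000000 + (1-p)*0.000000] = 0.000000
  V(2,1) = exp(-r*dt) * [p*0.000000 + (1-p)*0.080894] = 0.035865
  V(2,2) = exp(-r*dt) * [p*0.080894 + (1-p)*0.205823] = 0.135297
  V(1,0) = exp(-r*dt) * [p*0.000000 + (1-p)*0.035865] = 0.015901
  V(1,1) = exp(-r*dt) * [p*0.035865 + (1-p)*0.135297] = 0.079513
  V(0,0) = exp(-r*dt) * [p*0.015901 + (1-p)*0.079513] = 0.043910


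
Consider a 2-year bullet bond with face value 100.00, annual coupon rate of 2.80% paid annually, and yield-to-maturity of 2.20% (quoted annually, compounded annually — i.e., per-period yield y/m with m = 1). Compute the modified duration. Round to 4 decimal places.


Coupon per period c = face * coupon_rate / m = 2.800000
Periods per year m = 1; per-period yield y/m = 0.022000
Number of cashflows N = 2
Cashflows (t years, CF_t, discount factor 1/(1+y/m)^(m*t), PV):
  t = 1.0000: CF_t = 2.800000, DF = 0.978474, PV = 2.739726
  t = 2.0000: CF_t = 102.800000, DF = 0.957411, PV = 98.421804
Price P = sum_t PV_t = 101.161530
First compute Macaulay numerator sum_t t * PV_t:
  t * PV_t at t = 1.0000: 2.739726
  t * PV_t at t = 2.0000: 196.843609
Macaulay duration D = 199.583335 / 101.161530 = 1.972917
Modified duration = D / (1 + y/m) = 1.972917 / (1 + 0.022000) = 1.930447

Answer: Modified duration = 1.9304


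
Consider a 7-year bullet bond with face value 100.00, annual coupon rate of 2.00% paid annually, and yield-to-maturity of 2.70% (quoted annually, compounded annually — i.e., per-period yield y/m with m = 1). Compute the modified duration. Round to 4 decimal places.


Coupon per period c = face * coupon_rate / m = 2.000000
Periods per year m = 1; per-period yield y/m = 0.027000
Number of cashflows N = 7
Cashflows (t years, CF_t, discount factor 1/(1+y/m)^(m*t), PV):
  t = 1.0000: CF_t = 2.000000, DF = 0.973710, PV = 1.947420
  t = 2.0000: CF_t = 2.000000, DF = 0.948111, PV = 1.896222
  t = 3.0000: CF_t = 2.000000, DF = 0.923185, PV = 1.846370
  t = 4.0000: CF_t = 2.000000, DF = 0.898914, PV = 1.797828
  t = 5.0000: CF_t = 2.000000, DF = 0.875282, PV = 1.750563
  t = 6.0000: CF_t = 2.000000, DF = 0.852270, PV = 1.704541
  t = 7.0000: CF_t = 102.000000, DF = 0.829864, PV = 84.646122
Price P = sum_t PV_t = 95.589065
First compute Macaulay numerator sum_t t * PV_t:
  t * PV_t at t = 1.0000: 1.947420
  t * PV_t at t = 2.0000: 3.792443
  t * PV_t at t = 3.0000: 5.539109
  t * PV_t at t = 4.0000: 7.191313
  t * PV_t at t = 5.0000: 8.752816
  t * PV_t at t = 6.0000: 10.227243
  t * PV_t at t = 7.0000: 592.522855
Macaulay duration D = 629.973199 / 95.589065 = 6.590432
Modified duration = D / (1 + y/m) = 6.590432 / (1 + 0.027000) = 6.417168

Answer: Modified duration = 6.4172


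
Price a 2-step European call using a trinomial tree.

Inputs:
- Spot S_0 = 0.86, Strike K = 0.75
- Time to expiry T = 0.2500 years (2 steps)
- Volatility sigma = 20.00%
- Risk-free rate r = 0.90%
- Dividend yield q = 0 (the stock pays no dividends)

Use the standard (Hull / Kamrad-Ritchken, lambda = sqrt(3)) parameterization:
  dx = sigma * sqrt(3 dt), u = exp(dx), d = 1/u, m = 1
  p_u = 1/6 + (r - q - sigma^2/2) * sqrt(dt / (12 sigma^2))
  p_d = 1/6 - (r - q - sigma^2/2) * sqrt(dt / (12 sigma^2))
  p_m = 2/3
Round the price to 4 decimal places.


dt = T/N = 0.125000; dx = sigma*sqrt(3*dt) = 0.122474
u = exp(dx) = 1.130290; d = 1/u = 0.884728
p_u = 0.161053, p_m = 0.666667, p_d = 0.172280
Discount per step: exp(-r*dt) = 0.998876
Stock lattice S(k, j) with j the centered position index:
  k=0: S(0,+0) = 0.8600
  k=1: S(1,-1) = 0.7609; S(1,+0) = 0.8600; S(1,+1) = 0.9720
  k=2: S(2,-2) = 0.6732; S(2,-1) = 0.7609; S(2,+0) = 0.8600; S(2,+1) = 0.9720; S(2,+2) = 1.0987
Terminal payoffs V(N, j) = max(S_T - K, 0):
  V(2,-2) = 0.000000; V(2,-1) = 0.010866; V(2,+0) = 0.110000; V(2,+1) = 0.222050; V(2,+2) = 0.348698
Backward induction: V(k, j) = exp(-r*dt) * [p_u * V(k+1, j+1) + p_m * V(k+1, j) + p_d * V(k+1, j-1)]
  V(1,-1) = exp(-r*dt) * [p_u*0.110000 + p_m*0.010866 + p_d*0.000000] = 0.024932
  V(1,+0) = exp(-r*dt) * [p_u*0.222050 + p_m*0.110000 + p_d*0.010866] = 0.110842
  V(1,+1) = exp(-r*dt) * [p_u*0.348698 + p_m*0.222050 + p_d*0.110000] = 0.222892
  V(0,+0) = exp(-r*dt) * [p_u*0.222892 + p_m*0.110842 + p_d*0.024932] = 0.113959

Answer: Price = V(0,0) = 0.1140


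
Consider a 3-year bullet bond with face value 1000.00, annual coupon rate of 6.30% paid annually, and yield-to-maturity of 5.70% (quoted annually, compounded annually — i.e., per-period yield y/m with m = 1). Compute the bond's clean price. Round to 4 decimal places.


Coupon per period c = face * coupon_rate / m = 63.000000
Periods per year m = 1; per-period yield y/m = 0.057000
Number of cashflows N = 3
Cashflows (t years, CF_t, discount factor 1/(1+y/m)^(m*t), PV):
  t = 1.0000: CF_t = 63.000000, DF = 0.946074, PV = 59.602649
  t = 2.0000: CF_t = 63.000000, DF = 0.895056, PV = 56.388504
  t = 3.0000: CF_t = 1063.000000, DF = 0.846789, PV = 900.136355
Price P = sum_t PV_t = 1016.127509

Answer: Price = 1016.1275


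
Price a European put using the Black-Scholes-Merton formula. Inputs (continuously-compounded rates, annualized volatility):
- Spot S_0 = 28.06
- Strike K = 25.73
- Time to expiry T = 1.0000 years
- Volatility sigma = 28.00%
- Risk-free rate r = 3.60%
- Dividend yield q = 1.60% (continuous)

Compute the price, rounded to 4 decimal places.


Answer: Price = 1.7296

Derivation:
d1 = (ln(S/K) + (r - q + 0.5*sigma^2) * T) / (sigma * sqrt(T)) = 0.52102660
d2 = d1 - sigma * sqrt(T) = 0.24102660
exp(-rT) = 0.96464029; exp(-qT) = 0.98412732
P = K * exp(-rT) * N(-d2) - S_0 * exp(-qT) * N(-d1)
N(-d1) = 0.30117412; N(-d2) = 0.40476725
P = 25.7300 * 0.96464029 * 0.40476725 - 28.0600 * 0.98412732 * 0.30117412 = 1.7296


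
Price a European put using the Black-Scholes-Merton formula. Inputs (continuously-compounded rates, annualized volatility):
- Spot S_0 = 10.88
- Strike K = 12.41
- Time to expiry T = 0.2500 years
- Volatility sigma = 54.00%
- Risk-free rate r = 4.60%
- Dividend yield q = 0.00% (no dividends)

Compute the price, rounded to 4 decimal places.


Answer: Price = 2.0570

Derivation:
d1 = (ln(S/K) + (r - q + 0.5*sigma^2) * T) / (sigma * sqrt(T)) = -0.30972725
d2 = d1 - sigma * sqrt(T) = -0.57972725
exp(-rT) = 0.98856587; exp(-qT) = 1.00000000
P = K * exp(-rT) * N(-d2) - S_0 * exp(-qT) * N(-d1)
N(-d1) = 0.62161581; N(-d2) = 0.71895072
P = 12.4100 * 0.98856587 * 0.71895072 - 10.8800 * 1.00000000 * 0.62161581 = 2.0570


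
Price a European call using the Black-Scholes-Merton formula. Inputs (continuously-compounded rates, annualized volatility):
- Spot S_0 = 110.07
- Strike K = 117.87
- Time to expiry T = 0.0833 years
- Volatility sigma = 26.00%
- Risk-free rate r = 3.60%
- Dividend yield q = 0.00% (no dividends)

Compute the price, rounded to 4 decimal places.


d1 = (ln(S/K) + (r - q + 0.5*sigma^2) * T) / (sigma * sqrt(T)) = -0.83490164
d2 = d1 - sigma * sqrt(T) = -0.90994216
exp(-rT) = 0.99700569; exp(-qT) = 1.00000000
C = S_0 * exp(-qT) * N(d1) - K * exp(-rT) * N(d2)
N(d1) = 0.20188655; N(d2) = 0.18142651
C = 110.0700 * 1.00000000 * 0.20188655 - 117.8700 * 0.99700569 * 0.18142651 = 0.9009

Answer: Price = 0.9009


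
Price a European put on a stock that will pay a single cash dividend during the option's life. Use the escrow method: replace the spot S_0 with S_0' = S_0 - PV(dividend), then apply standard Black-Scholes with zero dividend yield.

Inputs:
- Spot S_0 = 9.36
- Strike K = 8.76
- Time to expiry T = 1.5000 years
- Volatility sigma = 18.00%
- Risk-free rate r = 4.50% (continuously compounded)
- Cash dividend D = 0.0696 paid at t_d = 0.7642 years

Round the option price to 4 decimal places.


Answer: Price = 0.3372

Derivation:
PV(D) = D * exp(-r * t_d) = 0.0696 * 0.96619558 = 0.06724721
S_0' = S_0 - PV(D) = 9.3600 - 0.06724721 = 9.29275279
d1 = (ln(S_0'/K) + (r + sigma^2/2)*T) / (sigma*sqrt(T)) = 0.68421924
d2 = d1 - sigma*sqrt(T) = 0.46376516
exp(-rT) = 0.93472772
N(-d1) = 0.24691837; N(-d2) = 0.32140800
P = K * exp(-rT) * N(-d2) - S_0' * N(-d1) = 8.7600 * 0.93472772 * 0.32140800 - 9.29275279 * 0.24691837 = 0.3372


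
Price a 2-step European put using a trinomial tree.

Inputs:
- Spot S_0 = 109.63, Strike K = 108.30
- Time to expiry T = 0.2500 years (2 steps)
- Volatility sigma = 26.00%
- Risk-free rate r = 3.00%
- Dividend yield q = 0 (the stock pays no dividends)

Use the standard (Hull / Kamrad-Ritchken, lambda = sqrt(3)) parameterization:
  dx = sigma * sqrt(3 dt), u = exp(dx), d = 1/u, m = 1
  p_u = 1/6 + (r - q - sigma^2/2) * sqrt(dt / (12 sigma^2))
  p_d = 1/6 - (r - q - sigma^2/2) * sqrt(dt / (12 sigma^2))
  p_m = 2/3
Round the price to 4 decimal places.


Answer: Price = V(0,0) = 4.0967

Derivation:
dt = T/N = 0.125000; dx = sigma*sqrt(3*dt) = 0.159217
u = exp(dx) = 1.172592; d = 1/u = 0.852811
p_u = 0.165175, p_m = 0.666667, p_d = 0.168158
Discount per step: exp(-r*dt) = 0.996257
Stock lattice S(k, j) with j the centered position index:
  k=0: S(0,+0) = 109.6300
  k=1: S(1,-1) = 93.4937; S(1,+0) = 109.6300; S(1,+1) = 128.5513
  k=2: S(2,-2) = 79.7325; S(2,-1) = 93.4937; S(2,+0) = 109.6300; S(2,+1) = 128.5513; S(2,+2) = 150.7382
Terminal payoffs V(N, j) = max(K - S_T, 0):
  V(2,-2) = 28.567491; V(2,-1) = 14.806284; V(2,+0) = 0.000000; V(2,+1) = 0.000000; V(2,+2) = 0.000000
Backward induction: V(k, j) = exp(-r*dt) * [p_u * V(k+1, j+1) + p_m * V(k+1, j) + p_d * V(k+1, j-1)]
  V(1,-1) = exp(-r*dt) * [p_u*0.000000 + p_m*14.806284 + p_d*28.567491] = 14.619791
  V(1,+0) = exp(-r*dt) * [p_u*0.000000 + p_m*0.000000 + p_d*14.806284] = 2.480481
  V(1,+1) = exp(-r*dt) * [p_u*0.000000 + p_m*0.000000 + p_d*0.000000] = 0.000000
  V(0,+0) = exp(-r*dt) * [p_u*0.000000 + p_m*2.480481 + p_d*14.619791] = 4.096702


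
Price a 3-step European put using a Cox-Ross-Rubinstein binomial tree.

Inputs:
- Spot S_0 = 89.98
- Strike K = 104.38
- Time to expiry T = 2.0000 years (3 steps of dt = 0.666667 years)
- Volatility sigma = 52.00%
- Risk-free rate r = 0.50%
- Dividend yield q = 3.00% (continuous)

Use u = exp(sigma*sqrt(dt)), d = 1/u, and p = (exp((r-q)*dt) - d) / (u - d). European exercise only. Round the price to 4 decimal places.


Answer: Price = V(0,0) = 38.7968

Derivation:
dt = T/N = 0.666667
u = exp(sigma*sqrt(dt)) = 1.528945; d = 1/u = 0.654046
p = (exp((r-q)*dt) - d) / (u - d) = 0.376530
Discount per step: exp(-r*dt) = 0.996672
Stock lattice S(k, i) with i counting down-moves:
  k=0: S(0,0) = 89.9800
  k=1: S(1,0) = 137.5745; S(1,1) = 58.8510
  k=2: S(2,0) = 210.3439; S(2,1) = 89.9800; S(2,2) = 38.4913
  k=3: S(3,0) = 321.6044; S(3,1) = 137.5745; S(3,2) = 58.8510; S(3,3) = 25.1750
Terminal payoffs V(N, i) = max(K - S_T, 0):
  V(3,0) = 0.000000; V(3,1) = 0.000000; V(3,2) = 45.528978; V(3,3) = 79.204967
Backward induction: V(k, i) = exp(-r*dt) * [p * V(k+1, i) + (1-p) * V(k+1, i+1)].
  V(2,0) = exp(-r*dt) * [p*0.000000 + (1-p)*0.000000] = 0.000000
  V(2,1) = exp(-r*dt) * [p*0.000000 + (1-p)*45.528978] = 28.291498
  V(2,2) = exp(-r*dt) * [p*45.528978 + (1-p)*79.204967] = 66.303572
  V(1,0) = exp(-r*dt) * [p*0.000000 + (1-p)*28.291498] = 17.580207
  V(1,1) = exp(-r*dt) * [p*28.291498 + (1-p)*66.303572] = 51.817879
  V(0,0) = exp(-r*dt) * [p*17.580207 + (1-p)*51.817879] = 38.796836


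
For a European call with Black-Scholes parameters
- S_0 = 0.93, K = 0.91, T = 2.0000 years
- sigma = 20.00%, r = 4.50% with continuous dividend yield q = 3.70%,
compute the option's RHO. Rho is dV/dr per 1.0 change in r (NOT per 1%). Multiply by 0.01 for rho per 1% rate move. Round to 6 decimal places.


Answer: Rho = 0.826375

Derivation:
d1 = 0.2748523586; d2 = -0.0079903539
phi(d1) = 0.3841545080; exp(-qT) = 0.9286716938; exp(-rT) = 0.9139311853
N(d2) = 0.4968123439
Rho = K*T*exp(-rT)*N(d2) = 0.9100 * 2.0000 * 0.9139311853 * 0.4968123439 = 0.826375


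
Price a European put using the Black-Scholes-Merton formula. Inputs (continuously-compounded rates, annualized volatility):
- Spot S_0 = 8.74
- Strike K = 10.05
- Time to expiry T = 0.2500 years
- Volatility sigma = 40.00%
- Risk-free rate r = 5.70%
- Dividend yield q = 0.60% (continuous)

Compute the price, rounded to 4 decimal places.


d1 = (ln(S/K) + (r - q + 0.5*sigma^2) * T) / (sigma * sqrt(T)) = -0.53456222
d2 = d1 - sigma * sqrt(T) = -0.73456222
exp(-rT) = 0.98585105; exp(-qT) = 0.99850112
P = K * exp(-rT) * N(-d2) - S_0 * exp(-qT) * N(-d1)
N(-d1) = 0.70352369; N(-d2) = 0.76869692
P = 10.0500 * 0.98585105 * 0.76869692 - 8.7400 * 0.99850112 * 0.70352369 = 1.4765

Answer: Price = 1.4765


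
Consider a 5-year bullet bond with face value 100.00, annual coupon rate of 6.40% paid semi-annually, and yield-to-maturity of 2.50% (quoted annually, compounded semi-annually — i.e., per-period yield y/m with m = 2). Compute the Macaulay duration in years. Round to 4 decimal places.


Answer: Macaulay duration = 4.4179 years

Derivation:
Coupon per period c = face * coupon_rate / m = 3.200000
Periods per year m = 2; per-period yield y/m = 0.012500
Number of cashflows N = 10
Cashflows (t years, CF_t, discount factor 1/(1+y/m)^(m*t), PV):
  t = 0.5000: CF_t = 3.200000, DF = 0.987654, PV = 3.160494
  t = 1.0000: CF_t = 3.200000, DF = 0.975461, PV = 3.121475
  t = 1.5000: CF_t = 3.200000, DF = 0.963418, PV = 3.082939
  t = 2.0000: CF_t = 3.200000, DF = 0.951524, PV = 3.044878
  t = 2.5000: CF_t = 3.200000, DF = 0.939777, PV = 3.007287
  t = 3.0000: CF_t = 3.200000, DF = 0.928175, PV = 2.970160
  t = 3.5000: CF_t = 3.200000, DF = 0.916716, PV = 2.933491
  t = 4.0000: CF_t = 3.200000, DF = 0.905398, PV = 2.897275
  t = 4.5000: CF_t = 3.200000, DF = 0.894221, PV = 2.861506
  t = 5.0000: CF_t = 103.200000, DF = 0.883181, PV = 91.144272
Price P = sum_t PV_t = 118.223776
Macaulay numerator sum_t t * PV_t:
  t * PV_t at t = 0.5000: 1.580247
  t * PV_t at t = 1.0000: 3.121475
  t * PV_t at t = 1.5000: 4.624408
  t * PV_t at t = 2.0000: 6.089755
  t * PV_t at t = 2.5000: 7.518216
  t * PV_t at t = 3.0000: 8.910479
  t * PV_t at t = 3.5000: 10.267218
  t * PV_t at t = 4.0000: 11.589100
  t * PV_t at t = 4.5000: 12.876778
  t * PV_t at t = 5.0000: 455.721358
Macaulay duration D = (sum_t t * PV_t) / P = 522.299035 / 118.223776 = 4.417885


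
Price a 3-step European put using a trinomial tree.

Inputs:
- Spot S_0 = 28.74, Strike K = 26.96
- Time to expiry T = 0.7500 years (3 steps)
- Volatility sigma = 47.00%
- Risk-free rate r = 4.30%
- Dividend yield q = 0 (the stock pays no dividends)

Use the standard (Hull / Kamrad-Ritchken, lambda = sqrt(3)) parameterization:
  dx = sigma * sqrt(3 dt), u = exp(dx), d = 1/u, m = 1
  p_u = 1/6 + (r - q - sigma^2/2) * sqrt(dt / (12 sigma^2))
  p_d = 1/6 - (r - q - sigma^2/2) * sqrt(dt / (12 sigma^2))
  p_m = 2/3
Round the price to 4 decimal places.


Answer: Price = V(0,0) = 3.0958

Derivation:
dt = T/N = 0.250000; dx = sigma*sqrt(3*dt) = 0.407032
u = exp(dx) = 1.502352; d = 1/u = 0.665623
p_u = 0.145953, p_m = 0.666667, p_d = 0.187381
Discount per step: exp(-r*dt) = 0.989308
Stock lattice S(k, j) with j the centered position index:
  k=0: S(0,+0) = 28.7400
  k=1: S(1,-1) = 19.1300; S(1,+0) = 28.7400; S(1,+1) = 43.1776
  k=2: S(2,-2) = 12.7334; S(2,-1) = 19.1300; S(2,+0) = 28.7400; S(2,+1) = 43.1776; S(2,+2) = 64.8680
  k=3: S(3,-3) = 8.4756; S(3,-2) = 12.7334; S(3,-1) = 19.1300; S(3,+0) = 28.7400; S(3,+1) = 43.1776; S(3,+2) = 64.8680; S(3,+3) = 97.4545
Terminal payoffs V(N, j) = max(K - S_T, 0):
  V(3,-3) = 18.484378; V(3,-2) = 14.226631; V(3,-1) = 7.829997; V(3,+0) = 0.000000; V(3,+1) = 0.000000; V(3,+2) = 0.000000; V(3,+3) = 0.000000
Backward induction: V(k, j) = exp(-r*dt) * [p_u * V(k+1, j+1) + p_m * V(k+1, j) + p_d * V(k+1, j-1)]
  V(2,-2) = exp(-r*dt) * [p_u*7.829997 + p_m*14.226631 + p_d*18.484378] = 13.940179
  V(2,-1) = exp(-r*dt) * [p_u*0.000000 + p_m*7.829997 + p_d*14.226631] = 7.801475
  V(2,+0) = exp(-r*dt) * [p_u*0.000000 + p_m*0.000000 + p_d*7.829997] = 1.451502
  V(2,+1) = exp(-r*dt) * [p_u*0.000000 + p_m*0.000000 + p_d*0.000000] = 0.000000
  V(2,+2) = exp(-r*dt) * [p_u*0.000000 + p_m*0.000000 + p_d*0.000000] = 0.000000
  V(1,-1) = exp(-r*dt) * [p_u*1.451502 + p_m*7.801475 + p_d*13.940179] = 7.939148
  V(1,+0) = exp(-r*dt) * [p_u*0.000000 + p_m*1.451502 + p_d*7.801475] = 2.403536
  V(1,+1) = exp(-r*dt) * [p_u*0.000000 + p_m*0.000000 + p_d*1.451502] = 0.269075
  V(0,+0) = exp(-r*dt) * [p_u*0.269075 + p_m*2.403536 + p_d*7.939148] = 3.095813


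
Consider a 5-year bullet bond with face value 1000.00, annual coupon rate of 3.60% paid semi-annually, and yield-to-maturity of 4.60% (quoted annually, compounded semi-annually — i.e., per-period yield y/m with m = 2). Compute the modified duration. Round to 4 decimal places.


Answer: Modified duration = 4.5060

Derivation:
Coupon per period c = face * coupon_rate / m = 18.000000
Periods per year m = 2; per-period yield y/m = 0.023000
Number of cashflows N = 10
Cashflows (t years, CF_t, discount factor 1/(1+y/m)^(m*t), PV):
  t = 0.5000: CF_t = 18.000000, DF = 0.977517, PV = 17.595308
  t = 1.0000: CF_t = 18.000000, DF = 0.955540, PV = 17.199714
  t = 1.5000: CF_t = 18.000000, DF = 0.934056, PV = 16.813015
  t = 2.0000: CF_t = 18.000000, DF = 0.913056, PV = 16.435010
  t = 2.5000: CF_t = 18.000000, DF = 0.892528, PV = 16.065503
  t = 3.0000: CF_t = 18.000000, DF = 0.872461, PV = 15.704304
  t = 3.5000: CF_t = 18.000000, DF = 0.852846, PV = 15.351226
  t = 4.0000: CF_t = 18.000000, DF = 0.833671, PV = 15.006086
  t = 4.5000: CF_t = 18.000000, DF = 0.814928, PV = 14.668706
  t = 5.0000: CF_t = 1018.000000, DF = 0.796606, PV = 810.945076
Price P = sum_t PV_t = 955.783949
First compute Macaulay numerator sum_t t * PV_t:
  t * PV_t at t = 0.5000: 8.797654
  t * PV_t at t = 1.0000: 17.199714
  t * PV_t at t = 1.5000: 25.219523
  t * PV_t at t = 2.0000: 32.870020
  t * PV_t at t = 2.5000: 40.163758
  t * PV_t at t = 3.0000: 47.112913
  t * PV_t at t = 3.5000: 53.729291
  t * PV_t at t = 4.0000: 60.024345
  t * PV_t at t = 4.5000: 66.009177
  t * PV_t at t = 5.0000: 4054.725378
Macaulay duration D = 4405.851772 / 955.783949 = 4.609673
Modified duration = D / (1 + y/m) = 4.609673 / (1 + 0.023000) = 4.506035


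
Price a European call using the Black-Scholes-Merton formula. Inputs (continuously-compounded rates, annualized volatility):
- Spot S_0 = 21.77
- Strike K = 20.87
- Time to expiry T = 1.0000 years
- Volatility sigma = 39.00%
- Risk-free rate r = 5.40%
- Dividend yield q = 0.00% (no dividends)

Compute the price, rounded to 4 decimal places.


Answer: Price = 4.3059

Derivation:
d1 = (ln(S/K) + (r - q + 0.5*sigma^2) * T) / (sigma * sqrt(T)) = 0.44171834
d2 = d1 - sigma * sqrt(T) = 0.05171834
exp(-rT) = 0.94743211; exp(-qT) = 1.00000000
C = S_0 * exp(-qT) * N(d1) - K * exp(-rT) * N(d2)
N(d1) = 0.67065348; N(d2) = 0.52062344
C = 21.7700 * 1.00000000 * 0.67065348 - 20.8700 * 0.94743211 * 0.52062344 = 4.3059
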